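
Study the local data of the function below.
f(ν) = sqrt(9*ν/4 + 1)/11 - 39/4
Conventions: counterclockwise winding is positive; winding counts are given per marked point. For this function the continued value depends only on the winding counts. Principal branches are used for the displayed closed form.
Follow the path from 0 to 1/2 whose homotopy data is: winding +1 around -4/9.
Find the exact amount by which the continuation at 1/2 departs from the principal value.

Continued minus principal equals -(1/22)*sqrt(34).

The rational part is single-valued and drops out of the difference; each branch term changes only by its own monodromy.
(1/11)*sqrt(1 - ν/(-4/9)): winding +1 is odd, the square root flips sign, contributing -2*(1/11)*sqrt(1 - (1/2)/(-4/9)) = -2*(1/11)*sqrt(17/8) = -(1/22)*sqrt(34).
Summing the contributions at ν = 1/2 gives -(1/22)*sqrt(34).


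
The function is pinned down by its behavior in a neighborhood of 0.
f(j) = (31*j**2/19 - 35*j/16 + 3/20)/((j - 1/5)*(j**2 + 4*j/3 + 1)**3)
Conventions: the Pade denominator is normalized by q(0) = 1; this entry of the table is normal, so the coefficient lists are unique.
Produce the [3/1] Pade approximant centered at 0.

Taylor coefficients needed (expand at 0): a_0 = -3/4, a_1 = 163/16, a_2 = -2043/304, a_3 = 121289/1368, a_4 = 64033/216.
Write the denominator as Q(j) = 1 + q1*j. Requiring Q*f - P = O(j^5) with deg P <= 3 kills the coefficients of j^4..j^4 in Q*f:
  j^4: a_4 + q1*a_3 = 0, i.e. 64033/216 + (121289/1368)*q1 = 0.
Solving this linear system: q1 = -1216627/363867.
The numerator is Q*f truncated at degree 3: P0 = a_0 = -3/4; P1 = a_1 + q1*a_0 = 24636615/1940624; P2 = a_2 + q1*a_1 = -1127818525/27653892; P3 = a_3 + q1*a_2 = 36878749925/331846704.

The Pade approximant has numerator coefficients [-3/4, 24636615/1940624, -1127818525/27653892, 36878749925/331846704]; denominator coefficients [1, -1216627/363867].


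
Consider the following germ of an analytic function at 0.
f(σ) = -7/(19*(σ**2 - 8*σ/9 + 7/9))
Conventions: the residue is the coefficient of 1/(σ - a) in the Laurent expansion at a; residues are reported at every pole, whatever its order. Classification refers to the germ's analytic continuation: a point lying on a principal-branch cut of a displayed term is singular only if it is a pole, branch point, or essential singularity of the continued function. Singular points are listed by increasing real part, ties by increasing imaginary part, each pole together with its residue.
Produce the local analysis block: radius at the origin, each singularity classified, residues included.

Radius of convergence at 0: (1/3)*sqrt(7).
At (4/9) - ((1/9)*sqrt(47))*i: a pole of order 1; residue -((63/1786)*sqrt(47))*i.
At (4/9) + ((1/9)*sqrt(47))*i: a pole of order 1; residue ((63/1786)*sqrt(47))*i.


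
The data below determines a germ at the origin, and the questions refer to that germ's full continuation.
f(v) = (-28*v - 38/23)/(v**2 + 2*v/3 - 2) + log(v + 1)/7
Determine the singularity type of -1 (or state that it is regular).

The point is a logarithmic branch point.

The term (1/7)*log(1 - v/(-1)) has argument 1 - -1/(-1) = 0 at -1: a logarithmic (infinitely-sheeted) branch point; the remaining terms are analytic or single-valued there.


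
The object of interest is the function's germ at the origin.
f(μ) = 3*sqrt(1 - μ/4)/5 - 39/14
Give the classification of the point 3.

There is no denominator, hence no pole anywhere.
Branch term sqrt(1 - μ/(4)): argument at 3 is 1/4, nonzero, so 3 is not its branch point (a point on a principal cut is still regular for the continued germ).
So the germ continues analytically to 3.

The point is a regular point.


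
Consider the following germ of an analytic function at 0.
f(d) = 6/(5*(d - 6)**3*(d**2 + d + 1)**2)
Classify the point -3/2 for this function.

Denominator factors: d - 6 = -15/2 at d = -3/2; d**2 + d + 1 = 7/4 at d = -3/2 — none vanishes.
So the germ continues analytically to -3/2.

The point is a regular point.


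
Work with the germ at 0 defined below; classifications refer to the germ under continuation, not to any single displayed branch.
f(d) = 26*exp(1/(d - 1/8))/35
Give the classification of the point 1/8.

The point is an essential singularity.

The exponent 1/(d - (1/8)) has a pole at 1/8, so exp(1/(d - (1/8))) takes every nonzero value near it: an essential singularity (not a pole of any order).


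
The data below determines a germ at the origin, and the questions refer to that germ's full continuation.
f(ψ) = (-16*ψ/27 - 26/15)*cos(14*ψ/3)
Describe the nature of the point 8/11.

There is no denominator, hence no pole anywhere.
The factor cos(14*ψ/3) is entire.
So the germ continues analytically to 8/11.

The point is a regular point.


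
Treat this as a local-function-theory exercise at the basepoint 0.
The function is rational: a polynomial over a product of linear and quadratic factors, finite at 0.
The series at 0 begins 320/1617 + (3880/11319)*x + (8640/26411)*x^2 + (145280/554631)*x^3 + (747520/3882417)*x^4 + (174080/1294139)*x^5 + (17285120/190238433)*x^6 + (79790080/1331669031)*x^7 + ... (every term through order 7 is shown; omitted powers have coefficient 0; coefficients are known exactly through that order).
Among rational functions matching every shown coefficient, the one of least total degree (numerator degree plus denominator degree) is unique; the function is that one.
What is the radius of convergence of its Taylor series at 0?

No rational of total degree below 3 reproduces all 8 coefficients; solving the [1/2] Pade equations on them gives f(x) = (5*x/14 + 20/33)/(x - 7/4)**2, whose expansion matches every shown term.
Denominator factor (x - 7/4)^2: pole of order 2 at 7/4, modulus 7/4.
The radius of convergence is the smallest modulus among the singular points: 7/4.

The radius of convergence is 7/4.


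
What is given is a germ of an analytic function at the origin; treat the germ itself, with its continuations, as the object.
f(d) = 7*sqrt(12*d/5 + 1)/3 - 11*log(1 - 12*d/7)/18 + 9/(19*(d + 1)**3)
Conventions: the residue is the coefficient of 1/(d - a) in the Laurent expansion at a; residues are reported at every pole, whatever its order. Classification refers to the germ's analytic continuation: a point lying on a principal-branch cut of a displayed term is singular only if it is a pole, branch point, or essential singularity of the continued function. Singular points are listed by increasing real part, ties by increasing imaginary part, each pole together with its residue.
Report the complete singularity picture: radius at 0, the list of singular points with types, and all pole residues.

Denominator factor (d + 1)^3: pole of order 3 at -1, modulus 1.
Branch term (-11/18)*log(1 - d/(7/12)): its argument vanishes at d = 7/12, a logarithmic branch point, modulus 7/12.
Branch term (7/3)*sqrt(1 - d/(-5/12)): its argument vanishes at d = -5/12, a square-root branch point, modulus 5/12.
The radius of convergence is the smallest modulus among the singular points: 5/12.
The branch terms are analytic at -1 and contribute nothing to the residue; only the rational part matters.
At the order-3 pole -1 set g(d) = (d - (-1))^3*(rational part) = 9/19.
Order-3 pole: residue = g''(a)/2; g''(-1) = 0, so the residue is 0.
List the singular points by increasing real part (a conjugate pair: the negative imaginary part first).

Radius of convergence at 0: 5/12.
At -1: a pole of order 3; residue 0.
At -5/12: an algebraic (square-root) branch point.
At 7/12: a logarithmic branch point.


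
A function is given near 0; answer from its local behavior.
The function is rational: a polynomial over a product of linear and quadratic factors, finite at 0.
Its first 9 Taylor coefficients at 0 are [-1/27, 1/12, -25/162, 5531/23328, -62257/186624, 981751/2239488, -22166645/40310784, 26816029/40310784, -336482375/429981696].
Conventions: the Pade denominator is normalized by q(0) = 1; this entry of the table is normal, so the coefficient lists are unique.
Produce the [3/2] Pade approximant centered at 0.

The Pade approximant has numerator coefficients [-1/27, -3444569/556483176, -138540367/13355596224, -3167312687/480801464064]; denominator coefficients [1, 49818167/20610488, 767672585/494651712].

Taylor coefficients needed (read off): a_0 = -1/27, a_1 = 1/12, a_2 = -25/162, a_3 = 5531/23328, a_4 = -62257/186624, a_5 = 981751/2239488.
Write the denominator as Q(ε) = 1 + q1*ε + q2*ε^2. Requiring Q*f - P = O(ε^6) with deg P <= 3 kills the coefficients of ε^4..ε^5 in Q*f:
  ε^4: a_4 + q1*a_3 + q2*a_2 = 0, i.e. -62257/186624 + (5531/23328)*q1 + (-25/162)*q2 = 0.
  ε^5: a_5 + q1*a_4 + q2*a_3 = 0, i.e. 981751/2239488 + (-62257/186624)*q1 + (5531/23328)*q2 = 0.
Solving this linear system: q1 = 49818167/20610488, q2 = 767672585/494651712.
The numerator is Q*f truncated at degree 3: P0 = a_0 = -1/27; P1 = a_1 + q1*a_0 = -3444569/556483176; P2 = a_2 + q1*a_1 + q2*a_0 = -138540367/13355596224; P3 = a_3 + q1*a_2 + q2*a_1 = -3167312687/480801464064.


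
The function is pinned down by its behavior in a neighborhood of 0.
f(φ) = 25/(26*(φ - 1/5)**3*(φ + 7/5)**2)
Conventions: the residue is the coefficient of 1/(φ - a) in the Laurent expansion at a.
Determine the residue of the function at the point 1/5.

The residue is 46875/106496.

At the order-3 pole 1/5 set g(φ) = (φ - (1/5))^3*f(φ) = 25/(26*(φ + 7/5)**2).
Order-3 pole: residue = g''(a)/2; g''(1/5) = 46875/53248, so the residue is 46875/106496.


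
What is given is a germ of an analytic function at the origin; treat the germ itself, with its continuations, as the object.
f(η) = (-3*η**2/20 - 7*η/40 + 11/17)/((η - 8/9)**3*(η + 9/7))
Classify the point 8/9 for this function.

The denominator factor η - 8/9 vanishes at 8/9 and appears to the power 3; the numerator there equals 856/2295, nonzero, and no other factor vanishes.
Hence a pole whose order is the multiplicity, 3.

The point is a pole of order 3.


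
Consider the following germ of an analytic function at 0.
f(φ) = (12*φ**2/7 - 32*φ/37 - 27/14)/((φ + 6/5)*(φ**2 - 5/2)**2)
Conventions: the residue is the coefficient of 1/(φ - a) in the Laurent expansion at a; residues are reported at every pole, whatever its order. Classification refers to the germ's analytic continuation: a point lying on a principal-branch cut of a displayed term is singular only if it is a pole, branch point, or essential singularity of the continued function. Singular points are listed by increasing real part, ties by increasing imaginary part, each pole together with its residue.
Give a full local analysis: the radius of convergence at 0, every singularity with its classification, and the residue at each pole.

Radius of convergence at 0: 6/5.
At -(1/2)*sqrt(10): a pole of order 2; residue -72975/103933 - (955529/3637655)*sqrt(10).
At -6/5: a pole of order 1; residue 145950/103933.
At (1/2)*sqrt(10): a pole of order 2; residue -72975/103933 + (955529/3637655)*sqrt(10).


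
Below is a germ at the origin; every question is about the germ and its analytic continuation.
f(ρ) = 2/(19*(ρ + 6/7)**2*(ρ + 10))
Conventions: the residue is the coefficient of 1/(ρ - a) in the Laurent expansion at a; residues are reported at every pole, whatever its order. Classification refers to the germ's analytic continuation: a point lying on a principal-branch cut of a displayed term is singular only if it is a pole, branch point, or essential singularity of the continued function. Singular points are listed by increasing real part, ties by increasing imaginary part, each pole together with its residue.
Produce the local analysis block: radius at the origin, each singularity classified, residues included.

Denominator factor (ρ + 6/7)^2: pole of order 2 at -6/7, modulus 6/7.
Denominator factor (ρ + 10): pole of order 1 at -10, modulus 10.
The radius of convergence is the smallest modulus among the singular points: 6/7.
At the order-1 pole -10 set g(ρ) = (ρ - (-10))*f(ρ) = 2/(19*(ρ + 6/7)**2).
Simple pole: residue = g(a) at a = -10, which is 49/38912.
At the order-2 pole -6/7 set g(ρ) = (ρ - (-6/7))^2*f(ρ) = 2/(19*(ρ + 10)).
Order-2 pole: residue = g'(a); g'(-6/7) = -49/38912, so the residue is -49/38912.
List the singular points by increasing real part (a conjugate pair: the negative imaginary part first).

Radius of convergence at 0: 6/7.
At -10: a pole of order 1; residue 49/38912.
At -6/7: a pole of order 2; residue -49/38912.


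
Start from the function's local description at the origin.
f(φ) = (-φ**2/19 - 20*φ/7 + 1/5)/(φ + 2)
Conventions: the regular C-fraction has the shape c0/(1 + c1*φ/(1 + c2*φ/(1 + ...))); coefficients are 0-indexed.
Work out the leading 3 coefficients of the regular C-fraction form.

The regular C-fraction coefficients are [1/10, 207/14, -393790/27531].

Taylor coefficients (expand at 0): a_0 = 1/10, a_1 = -207/140, a_2 = 3793/5320.
c0 = a_0 = 1/10. Peel one level at a time: if S = 1 + c*φ/S' with S'(0) = 1, then c is the φ-coefficient of S and S' = c*φ/(S - 1).
S_1 = c0/f = 1 + (207/14)*φ + (196895/931)*φ^2 + ...; c1 = 207/14.
S_2 = c1*φ/(S_1 - 1) = 1 + (-393790/27531)*φ + ...; c2 = -393790/27531.


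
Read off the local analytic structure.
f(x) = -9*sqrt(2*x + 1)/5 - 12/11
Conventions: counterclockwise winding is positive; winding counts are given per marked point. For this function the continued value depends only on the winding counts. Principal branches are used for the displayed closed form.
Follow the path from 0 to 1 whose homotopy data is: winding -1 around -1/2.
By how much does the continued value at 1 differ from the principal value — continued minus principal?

The rational part is single-valued and drops out of the difference; each branch term changes only by its own monodromy.
(-9/5)*sqrt(1 - x/(-1/2)): winding -1 is odd, the square root flips sign, contributing -2*(-9/5)*sqrt(1 - (1)/(-1/2)) = -2*(-9/5)*sqrt(3) = (18/5)*sqrt(3).
Summing the contributions at x = 1 gives (18/5)*sqrt(3).

Continued minus principal equals (18/5)*sqrt(3).


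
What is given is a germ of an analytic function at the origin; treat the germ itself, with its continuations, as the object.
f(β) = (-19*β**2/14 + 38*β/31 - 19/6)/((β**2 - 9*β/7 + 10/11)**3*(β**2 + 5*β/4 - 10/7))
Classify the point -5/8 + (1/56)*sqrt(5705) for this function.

The denominator factor β**2 + 5*β/4 - 10/7 vanishes at -5/8 + (1/56)*sqrt(5705) and appears to the power 1; the numerator there equals -2021657/291648 + (5073/97216)*sqrt(5705), nonzero, and no other factor vanishes.
Hence a pole whose order is the multiplicity, 1.

The point is a pole of order 1.


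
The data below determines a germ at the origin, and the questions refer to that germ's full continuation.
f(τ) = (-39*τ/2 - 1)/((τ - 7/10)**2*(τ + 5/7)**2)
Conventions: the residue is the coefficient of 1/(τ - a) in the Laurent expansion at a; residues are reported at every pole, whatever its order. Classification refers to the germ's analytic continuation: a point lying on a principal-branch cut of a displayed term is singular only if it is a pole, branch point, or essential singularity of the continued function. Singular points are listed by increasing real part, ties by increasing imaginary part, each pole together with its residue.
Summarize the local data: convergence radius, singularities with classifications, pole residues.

Radius of convergence at 0: 7/10.
At -5/7: a pole of order 2; residue -590450/970299.
At 7/10: a pole of order 2; residue 590450/970299.

Denominator factor (τ - 7/10)^2: pole of order 2 at 7/10, modulus 7/10.
Denominator factor (τ + 5/7)^2: pole of order 2 at -5/7, modulus 5/7.
The radius of convergence is the smallest modulus among the singular points: 7/10.
At the order-2 pole -5/7 set g(τ) = (τ - (-5/7))^2*f(τ) = (-39*τ/2 - 1)/(τ - 7/10)**2.
Order-2 pole: residue = g'(a); g'(-5/7) = -590450/970299, so the residue is -590450/970299.
At the order-2 pole 7/10 set g(τ) = (τ - (7/10))^2*f(τ) = (-39*τ/2 - 1)/(τ + 5/7)**2.
Order-2 pole: residue = g'(a); g'(7/10) = 590450/970299, so the residue is 590450/970299.
List the singular points by increasing real part (a conjugate pair: the negative imaginary part first).


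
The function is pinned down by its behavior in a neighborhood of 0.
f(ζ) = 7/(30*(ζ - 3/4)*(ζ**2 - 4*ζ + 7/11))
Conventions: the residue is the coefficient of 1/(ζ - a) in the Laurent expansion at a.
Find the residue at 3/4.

The residue is -616/4755.

At the order-1 pole 3/4 set g(ζ) = (ζ - (3/4))*f(ζ) = 7/(30*(ζ**2 - 4*ζ + 7/11)).
Simple pole: residue = g(a) at a = 3/4, which is -616/4755.


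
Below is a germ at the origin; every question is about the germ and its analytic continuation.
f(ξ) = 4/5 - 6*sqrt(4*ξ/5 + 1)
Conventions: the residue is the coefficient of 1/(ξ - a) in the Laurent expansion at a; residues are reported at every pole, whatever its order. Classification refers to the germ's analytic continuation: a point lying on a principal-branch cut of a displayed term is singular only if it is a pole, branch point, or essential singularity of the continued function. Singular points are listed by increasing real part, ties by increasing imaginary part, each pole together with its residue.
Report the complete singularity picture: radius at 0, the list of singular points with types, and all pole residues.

Radius of convergence at 0: 5/4.
At -5/4: an algebraic (square-root) branch point.

Branch term (-6)*sqrt(1 - ξ/(-5/4)): its argument vanishes at ξ = -5/4, a square-root branch point, modulus 5/4.
The radius of convergence is the smallest modulus among the singular points: 5/4.


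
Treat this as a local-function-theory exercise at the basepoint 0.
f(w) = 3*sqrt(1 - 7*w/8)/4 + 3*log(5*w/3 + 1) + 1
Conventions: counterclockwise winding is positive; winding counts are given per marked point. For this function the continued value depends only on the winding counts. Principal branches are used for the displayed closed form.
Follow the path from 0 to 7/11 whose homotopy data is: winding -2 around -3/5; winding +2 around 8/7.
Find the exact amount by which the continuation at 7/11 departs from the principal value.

The rational part is single-valued and drops out of the difference; each branch term changes only by its own monodromy.
(3/4)*sqrt(1 - w/(8/7)): winding +2 is even, the square root returns to the same sheet, contribution 0.
(3)*log(1 - w/(-3/5)): each positive loop around -3/5 adds 2*pi*i to the log, so winding -2 contributes (3)*(-2)*2*pi*i = -(12)*pi*i.
Summing the contributions at w = 7/11 gives -(12)*pi*i.

Continued minus principal equals -(12)*pi*i.


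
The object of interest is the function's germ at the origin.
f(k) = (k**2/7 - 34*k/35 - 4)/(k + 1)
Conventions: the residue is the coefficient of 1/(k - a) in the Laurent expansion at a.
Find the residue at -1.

At the order-1 pole -1 set g(k) = (k - (-1))*f(k) = k**2/7 - 34*k/35 - 4.
Simple pole: residue = g(a) at a = -1, which is -101/35.

The residue is -101/35.


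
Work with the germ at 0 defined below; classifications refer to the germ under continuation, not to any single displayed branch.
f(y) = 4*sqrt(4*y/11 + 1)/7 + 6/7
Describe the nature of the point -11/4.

The term (4/7)*sqrt(1 - y/(-11/4)) has argument 1 - -11/4/(-11/4) = 0 at -11/4: a square-root (algebraic, two-sheeted) branch point; the remaining terms are analytic or single-valued there.

The point is an algebraic (square-root) branch point.


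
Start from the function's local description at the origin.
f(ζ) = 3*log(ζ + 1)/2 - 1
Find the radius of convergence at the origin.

Branch term (3/2)*log(1 - ζ/(-1)): its argument vanishes at ζ = -1, a logarithmic branch point, modulus 1.
The radius of convergence is the smallest modulus among the singular points: 1.

The radius of convergence is 1.


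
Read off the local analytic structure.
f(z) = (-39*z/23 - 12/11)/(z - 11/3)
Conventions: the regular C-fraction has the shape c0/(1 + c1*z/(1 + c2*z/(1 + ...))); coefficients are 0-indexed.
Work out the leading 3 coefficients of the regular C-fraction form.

The regular C-fraction coefficients are [36/121, -1849/1012, 143/92].

Taylor coefficients (expand at 0): a_0 = 36/121, a_1 = 16641/30613, a_2 = 49923/336743.
c0 = a_0 = 36/121. Peel one level at a time: if S = 1 + c*z/S' with S'(0) = 1, then c is the z-coefficient of S and S' = c*z/(S - 1).
S_1 = c0/f = 1 + (-1849/1012)*z + (24037/8464)*z^2 + ...; c1 = -1849/1012.
S_2 = c1*z/(S_1 - 1) = 1 + (143/92)*z + ...; c2 = 143/92.


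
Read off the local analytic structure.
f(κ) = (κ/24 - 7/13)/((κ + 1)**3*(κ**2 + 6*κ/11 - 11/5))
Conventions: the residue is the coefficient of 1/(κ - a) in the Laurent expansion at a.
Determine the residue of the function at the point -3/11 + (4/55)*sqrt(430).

The residue is -3805175/17252352 + (7373465/741851136)*sqrt(430).

The factor κ**2 + 6*κ/11 - 11/5 splits as (κ - a)(κ - a') with a = -3/11 + (4/55)*sqrt(430), a' = -3/11 - (4/55)*sqrt(430). At the order-1 pole a set g(κ) = (κ - a)*f(κ) = [(κ/24 - 7/13)/(κ + 1)**3] / (κ - a').
Simple pole: residue = g(a) at a = -3/11 + (4/55)*sqrt(430), which is -3805175/17252352 + (7373465/741851136)*sqrt(430).


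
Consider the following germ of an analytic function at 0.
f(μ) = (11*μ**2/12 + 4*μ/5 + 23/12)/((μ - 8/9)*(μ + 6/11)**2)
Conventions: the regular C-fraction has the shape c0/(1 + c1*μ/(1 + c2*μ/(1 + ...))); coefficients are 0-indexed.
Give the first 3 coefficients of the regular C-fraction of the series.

Taylor coefficients (expand at 0): a_0 = -2783/384, a_1 = 709423/46080, a_2 = -17743561/368640.
c0 = a_0 = -2783/384. Peel one level at a time: if S = 1 + c*μ/S' with S'(0) = 1, then c is the μ-coefficient of S and S' = c*μ/(S - 1).
S_1 = c0/f = 1 + (5863/2760)*μ + (-2027047/952200)*μ^2 + ...; c1 = 5863/2760.
S_2 = c1*μ/(S_1 - 1) = 1 + (184277/183885)*μ + ...; c2 = 184277/183885.

The regular C-fraction coefficients are [-2783/384, 5863/2760, 184277/183885].


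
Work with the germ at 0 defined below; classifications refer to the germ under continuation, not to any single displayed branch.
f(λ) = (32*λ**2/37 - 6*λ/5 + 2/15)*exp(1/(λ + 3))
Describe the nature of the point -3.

The exponent 1/(λ - (-3)) has a pole at -3, so exp(1/(λ - (-3))) takes every nonzero value near it: an essential singularity (not a pole of any order).

The point is an essential singularity.


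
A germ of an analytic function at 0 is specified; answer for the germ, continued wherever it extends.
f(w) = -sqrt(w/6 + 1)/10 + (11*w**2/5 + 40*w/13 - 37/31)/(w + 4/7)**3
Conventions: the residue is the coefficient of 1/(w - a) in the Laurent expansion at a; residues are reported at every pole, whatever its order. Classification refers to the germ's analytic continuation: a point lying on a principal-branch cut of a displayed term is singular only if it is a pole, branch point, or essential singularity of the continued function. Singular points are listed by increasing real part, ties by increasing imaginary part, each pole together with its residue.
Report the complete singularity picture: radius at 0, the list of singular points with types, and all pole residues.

Radius of convergence at 0: 4/7.
At -6: an algebraic (square-root) branch point.
At -4/7: a pole of order 3; residue 11/5.

Denominator factor (w + 4/7)^3: pole of order 3 at -4/7, modulus 4/7.
Branch term (-1/10)*sqrt(1 - w/(-6)): its argument vanishes at w = -6, a square-root branch point, modulus 6.
The radius of convergence is the smallest modulus among the singular points: 4/7.
The branch term is analytic at -4/7 and contributes nothing to the residue; only the rational part matters.
At the order-3 pole -4/7 set g(w) = (w - (-4/7))^3*(rational part) = 11*w**2/5 + 40*w/13 - 37/31.
Order-3 pole: residue = g''(a)/2; g''(-4/7) = 22/5, so the residue is 11/5.
List the singular points by increasing real part (a conjugate pair: the negative imaginary part first).


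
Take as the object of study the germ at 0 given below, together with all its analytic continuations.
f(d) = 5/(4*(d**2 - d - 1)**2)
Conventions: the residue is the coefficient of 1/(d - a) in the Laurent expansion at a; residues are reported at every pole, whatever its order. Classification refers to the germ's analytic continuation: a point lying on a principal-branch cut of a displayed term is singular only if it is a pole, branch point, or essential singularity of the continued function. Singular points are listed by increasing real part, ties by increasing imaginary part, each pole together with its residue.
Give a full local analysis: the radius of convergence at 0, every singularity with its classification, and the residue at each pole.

Denominator factor (d**2 - d - 1)^2: discriminant 5, real irrational roots 1/2 + (1/2)*sqrt(5) and 1/2 - (1/2)*sqrt(5); poles of order 2, moduli 1/2 + (1/2)*sqrt(5) and -1/2 + (1/2)*sqrt(5).
The radius of convergence is the smallest modulus among the singular points: -1/2 + (1/2)*sqrt(5).
The factor d**2 - d - 1 splits as (d - a)(d - a') with a = 1/2 - (1/2)*sqrt(5), a' = 1/2 + (1/2)*sqrt(5). At the order-2 pole a set g(d) = (d - a)^2*f(d) = [5/4] / (d - a')^2.
Order-2 pole: residue = g'(a); g'(1/2 - (1/2)*sqrt(5)) = (1/10)*sqrt(5), so the residue is (1/10)*sqrt(5).
The factor d**2 - d - 1 splits as (d - a)(d - a') with a = 1/2 + (1/2)*sqrt(5), a' = 1/2 - (1/2)*sqrt(5). At the order-2 pole a set g(d) = (d - a)^2*f(d) = [5/4] / (d - a')^2.
Order-2 pole: residue = g'(a); g'(1/2 + (1/2)*sqrt(5)) = -(1/10)*sqrt(5), so the residue is -(1/10)*sqrt(5).
List the singular points by increasing real part (a conjugate pair: the negative imaginary part first).

Radius of convergence at 0: -1/2 + (1/2)*sqrt(5).
At 1/2 - (1/2)*sqrt(5): a pole of order 2; residue (1/10)*sqrt(5).
At 1/2 + (1/2)*sqrt(5): a pole of order 2; residue -(1/10)*sqrt(5).


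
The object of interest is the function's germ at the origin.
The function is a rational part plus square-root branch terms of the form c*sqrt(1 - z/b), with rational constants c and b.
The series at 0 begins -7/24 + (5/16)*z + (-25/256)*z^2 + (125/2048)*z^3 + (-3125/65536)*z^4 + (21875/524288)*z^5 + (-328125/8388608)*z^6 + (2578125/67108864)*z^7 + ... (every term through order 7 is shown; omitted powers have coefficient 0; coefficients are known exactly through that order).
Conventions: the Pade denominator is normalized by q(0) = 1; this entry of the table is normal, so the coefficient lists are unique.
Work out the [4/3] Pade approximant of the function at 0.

The Pade approximant has numerator coefficients [-7/24, -15/64, 625/3072, 3625/24576, 625/65536]; denominator coefficients [1, 15/8, 125/128, 125/1024].

Taylor coefficients needed (read off): a_0 = -7/24, a_1 = 5/16, a_2 = -25/256, a_3 = 125/2048, a_4 = -3125/65536, a_5 = 21875/524288, a_6 = -328125/8388608, a_7 = 2578125/67108864.
Write the denominator as Q(z) = 1 + q1*z + q2*z^2 + q3*z^3. Requiring Q*f - P = O(z^8) with deg P <= 4 kills the coefficients of z^5..z^7 in Q*f:
  z^5: a_5 + q1*a_4 + q2*a_3 + q3*a_2 = 0, i.e. 21875/524288 + (-3125/65536)*q1 + (125/2048)*q2 + (-25/256)*q3 = 0.
  z^6: a_6 + q1*a_5 + q2*a_4 + q3*a_3 = 0, i.e. -328125/8388608 + (21875/524288)*q1 + (-3125/65536)*q2 + (125/2048)*q3 = 0.
  z^7: a_7 + q1*a_6 + q2*a_5 + q3*a_4 = 0, i.e. 2578125/67108864 + (-328125/8388608)*q1 + (21875/524288)*q2 + (-3125/65536)*q3 = 0.
Solving this linear system: q1 = 15/8, q2 = 125/128, q3 = 125/1024.
The numerator is Q*f truncated at degree 4: P0 = a_0 = -7/24; P1 = a_1 + q1*a_0 = -15/64; P2 = a_2 + q1*a_1 + q2*a_0 = 625/3072; P3 = a_3 + q1*a_2 + q2*a_1 + q3*a_0 = 3625/24576; P4 = a_4 + q1*a_3 + q2*a_2 + q3*a_1 = 625/65536.


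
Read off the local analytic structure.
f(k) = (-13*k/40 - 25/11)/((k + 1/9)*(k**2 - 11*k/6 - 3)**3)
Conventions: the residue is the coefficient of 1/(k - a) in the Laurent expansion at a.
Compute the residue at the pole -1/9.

At the order-1 pole -1/9 set g(k) = (k - (-1/9))*f(k) = (-13*k/40 - 25/11)/(k**2 - 11*k/6 - 3)**3.
Simple pole: residue = g(a) at a = -1/9, which is 522996993/5045361805.

The residue is 522996993/5045361805.


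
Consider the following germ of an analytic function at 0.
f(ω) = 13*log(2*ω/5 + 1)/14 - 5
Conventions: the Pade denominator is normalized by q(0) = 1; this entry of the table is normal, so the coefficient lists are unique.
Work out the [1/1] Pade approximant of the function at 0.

Taylor coefficients needed (expand at 0): a_0 = -5, a_1 = 13/35, a_2 = -13/175.
Write the denominator as Q(ω) = 1 + q1*ω. Requiring Q*f - P = O(ω^3) with deg P <= 1 kills the coefficients of ω^2..ω^2 in Q*f:
  ω^2: a_2 + q1*a_1 = 0, i.e. -13/175 + (13/35)*q1 = 0.
Solving this linear system: q1 = 1/5.
The numerator is Q*f truncated at degree 1: P0 = a_0 = -5; P1 = a_1 + q1*a_0 = -22/35.

The Pade approximant has numerator coefficients [-5, -22/35]; denominator coefficients [1, 1/5].


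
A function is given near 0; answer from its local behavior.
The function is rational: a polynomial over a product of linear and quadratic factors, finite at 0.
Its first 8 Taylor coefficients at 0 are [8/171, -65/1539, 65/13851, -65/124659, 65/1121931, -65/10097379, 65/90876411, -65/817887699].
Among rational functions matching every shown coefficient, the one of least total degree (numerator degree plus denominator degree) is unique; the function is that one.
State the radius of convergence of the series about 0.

The radius of convergence is 9.

No rational of total degree below 2 reproduces all 8 coefficients; solving the [1/1] Pade equations on them gives f(ω) = (8/19 - ω/3)/(ω + 9), whose expansion matches every shown term.
Denominator factor (ω + 9): pole of order 1 at -9, modulus 9.
The radius of convergence is the smallest modulus among the singular points: 9.


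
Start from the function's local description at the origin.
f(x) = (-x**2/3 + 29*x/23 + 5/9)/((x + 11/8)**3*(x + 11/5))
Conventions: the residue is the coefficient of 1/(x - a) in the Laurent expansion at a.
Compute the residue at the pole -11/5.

At the order-1 pole -11/5 set g(x) = (x - (-11/5))*f(x) = (-x**2/3 + 29*x/23 + 5/9)/(x + 11/8)**3.
Simple pole: residue = g(a) at a = -11/5, which is 50762240/7438959.

The residue is 50762240/7438959.


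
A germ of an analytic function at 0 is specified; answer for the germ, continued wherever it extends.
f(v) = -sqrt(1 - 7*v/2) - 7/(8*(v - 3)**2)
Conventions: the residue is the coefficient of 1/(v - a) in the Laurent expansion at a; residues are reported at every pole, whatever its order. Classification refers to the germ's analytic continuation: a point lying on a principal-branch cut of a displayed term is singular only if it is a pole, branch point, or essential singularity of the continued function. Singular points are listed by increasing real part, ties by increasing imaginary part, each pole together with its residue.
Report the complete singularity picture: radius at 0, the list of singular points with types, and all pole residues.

Radius of convergence at 0: 2/7.
At 2/7: an algebraic (square-root) branch point.
At 3: a pole of order 2; residue 0.

Denominator factor (v - 3)^2: pole of order 2 at 3, modulus 3.
Branch term (-1)*sqrt(1 - v/(2/7)): its argument vanishes at v = 2/7, a square-root branch point, modulus 2/7.
The radius of convergence is the smallest modulus among the singular points: 2/7.
The branch term is analytic at 3 and contributes nothing to the residue; only the rational part matters.
At the order-2 pole 3 set g(v) = (v - (3))^2*(rational part) = -7/8.
Order-2 pole: residue = g'(a); g'(3) = 0, so the residue is 0.
List the singular points by increasing real part (a conjugate pair: the negative imaginary part first).


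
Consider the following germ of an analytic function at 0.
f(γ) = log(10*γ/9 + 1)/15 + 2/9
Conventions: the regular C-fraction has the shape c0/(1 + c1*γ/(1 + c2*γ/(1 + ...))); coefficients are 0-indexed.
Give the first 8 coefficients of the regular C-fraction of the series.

The regular C-fraction coefficients are [2/9, -1/3, 8/9, 25/216, 95/216, 32/171, 7/19, 95/441].

Taylor coefficients (expand at 0): a_0 = 2/9, a_1 = 2/27, a_2 = -10/243, a_3 = 200/6561, a_4 = -500/19683, a_5 = 4000/177147, a_6 = -100000/4782969, a_7 = 2000000/100442349.
c0 = a_0 = 2/9. Peel one level at a time: if S = 1 + c*γ/S' with S'(0) = 1, then c is the γ-coefficient of S and S' = c*γ/(S - 1).
S_1 = c0/f = 1 + (-1/3)*γ + (8/27)*γ^2 + ...; c1 = -1/3.
S_2 = c1*γ/(S_1 - 1) = 1 + (8/9)*γ + (-25/243)*γ^2 + ...; c2 = 8/9.
S_3 = c2*γ/(S_2 - 1) = 1 + (25/216)*γ + (-2375/46656)*γ^2 + ...; c3 = 25/216.
S_4 = c3*γ/(S_3 - 1) = 1 + (95/216)*γ + (-20/243)*γ^2 + ...; c4 = 95/216.
S_5 = c4*γ/(S_4 - 1) = 1 + (32/171)*γ + (-224/3249)*γ^2 + ...; c5 = 32/171.
S_6 = c5*γ/(S_5 - 1) = 1 + (7/19)*γ + (-5/63)*γ^2 + ...; c6 = 7/19.
S_7 = c6*γ/(S_6 - 1) = 1 + (95/441)*γ + ...; c7 = 95/441.


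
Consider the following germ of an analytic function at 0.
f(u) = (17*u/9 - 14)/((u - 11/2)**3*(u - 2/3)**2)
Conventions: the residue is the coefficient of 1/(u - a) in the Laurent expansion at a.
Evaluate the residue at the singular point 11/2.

The residue is -37704/707281.

At the order-3 pole 11/2 set g(u) = (u - (11/2))^3*f(u) = (17*u/9 - 14)/(u - 2/3)**2.
Order-3 pole: residue = g''(a)/2; g''(11/2) = -75408/707281, so the residue is -37704/707281.


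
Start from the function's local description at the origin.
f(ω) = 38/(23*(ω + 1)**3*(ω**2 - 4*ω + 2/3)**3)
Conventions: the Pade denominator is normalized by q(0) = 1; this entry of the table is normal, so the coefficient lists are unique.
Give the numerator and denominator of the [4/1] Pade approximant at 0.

The Pade approximant has numerator coefficients [513/92, 7739118/195983, 391027581/1567864, 41978277/34084, 3415995693/783932]; denominator coefficients [1, -67471/8521].

Taylor coefficients needed (expand at 0): a_0 = 513/92, a_1 = 7695/92, a_2 = 167751/184, a_3 = 1554903/184, a_4 = 13113819/184, a_5 = 103837869/184.
Write the denominator as Q(ω) = 1 + q1*ω. Requiring Q*f - P = O(ω^6) with deg P <= 4 kills the coefficients of ω^5..ω^5 in Q*f:
  ω^5: a_5 + q1*a_4 = 0, i.e. 103837869/184 + (13113819/184)*q1 = 0.
Solving this linear system: q1 = -67471/8521.
The numerator is Q*f truncated at degree 4: P0 = a_0 = 513/92; P1 = a_1 + q1*a_0 = 7739118/195983; P2 = a_2 + q1*a_1 = 391027581/1567864; P3 = a_3 + q1*a_2 = 41978277/34084; P4 = a_4 + q1*a_3 = 3415995693/783932.


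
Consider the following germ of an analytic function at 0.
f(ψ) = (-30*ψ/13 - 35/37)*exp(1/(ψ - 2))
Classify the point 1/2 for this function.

There is no denominator, hence no pole anywhere.
The essential point of exp(1/(ψ - (2))) is 2, not 1/2.
So the germ continues analytically to 1/2.

The point is a regular point.


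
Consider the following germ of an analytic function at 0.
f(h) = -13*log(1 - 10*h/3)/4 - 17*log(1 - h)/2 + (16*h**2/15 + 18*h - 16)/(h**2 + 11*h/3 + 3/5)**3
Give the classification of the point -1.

Denominator factors: h**2 + 11*h/3 + 3/5 = -31/15 at h = -1 — none vanishes.
Branch term log(1 - h/(3/10)): argument at -1 is 13/3, nonzero, so -1 is not its branch point (a point on a principal cut is still regular for the continued germ).
Branch term log(1 - h/(1)): argument at -1 is 2, nonzero, so -1 is not its branch point (a point on a principal cut is still regular for the continued germ).
So the germ continues analytically to -1.

The point is a regular point.


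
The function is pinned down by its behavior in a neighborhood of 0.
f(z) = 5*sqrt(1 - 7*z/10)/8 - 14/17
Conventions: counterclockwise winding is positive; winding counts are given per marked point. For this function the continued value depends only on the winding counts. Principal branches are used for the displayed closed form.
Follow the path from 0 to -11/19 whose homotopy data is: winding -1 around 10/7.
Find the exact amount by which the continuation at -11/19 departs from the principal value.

The rational part is single-valued and drops out of the difference; each branch term changes only by its own monodromy.
(5/8)*sqrt(1 - z/(10/7)): winding -1 is odd, the square root flips sign, contributing -2*(5/8)*sqrt(1 - (-11/19)/(10/7)) = -2*(5/8)*sqrt(267/190) = -(1/152)*sqrt(50730).
Summing the contributions at z = -11/19 gives -(1/152)*sqrt(50730).

Continued minus principal equals -(1/152)*sqrt(50730).


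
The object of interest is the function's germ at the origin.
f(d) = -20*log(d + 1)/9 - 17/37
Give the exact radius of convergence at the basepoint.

Branch term (-20/9)*log(1 - d/(-1)): its argument vanishes at d = -1, a logarithmic branch point, modulus 1.
The radius of convergence is the smallest modulus among the singular points: 1.

The radius of convergence is 1.


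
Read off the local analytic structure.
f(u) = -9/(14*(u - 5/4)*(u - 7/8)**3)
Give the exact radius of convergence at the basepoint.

The radius of convergence is 7/8.

Denominator factor (u - 5/4): pole of order 1 at 5/4, modulus 5/4.
Denominator factor (u - 7/8)^3: pole of order 3 at 7/8, modulus 7/8.
The radius of convergence is the smallest modulus among the singular points: 7/8.


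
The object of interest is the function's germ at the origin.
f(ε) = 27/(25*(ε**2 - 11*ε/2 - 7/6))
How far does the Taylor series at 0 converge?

Denominator factor (ε**2 - 11*ε/2 - 7/6): discriminant 419/12, real irrational roots 11/4 + (1/12)*sqrt(1257) and 11/4 - (1/12)*sqrt(1257); poles of order 1, moduli 11/4 + (1/12)*sqrt(1257) and -11/4 + (1/12)*sqrt(1257).
The radius of convergence is the smallest modulus among the singular points: -11/4 + (1/12)*sqrt(1257).

The radius of convergence is -11/4 + (1/12)*sqrt(1257).


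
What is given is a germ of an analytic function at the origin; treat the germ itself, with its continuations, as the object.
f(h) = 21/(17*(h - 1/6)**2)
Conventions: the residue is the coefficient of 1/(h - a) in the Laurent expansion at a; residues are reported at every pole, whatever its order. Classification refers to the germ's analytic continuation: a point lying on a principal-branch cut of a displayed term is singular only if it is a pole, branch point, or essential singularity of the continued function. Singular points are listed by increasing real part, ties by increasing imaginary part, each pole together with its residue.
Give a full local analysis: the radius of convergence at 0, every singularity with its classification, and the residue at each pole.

Denominator factor (h - 1/6)^2: pole of order 2 at 1/6, modulus 1/6.
The radius of convergence is the smallest modulus among the singular points: 1/6.
At the order-2 pole 1/6 set g(h) = (h - (1/6))^2*f(h) = 21/17.
Order-2 pole: residue = g'(a); g'(1/6) = 0, so the residue is 0.

Radius of convergence at 0: 1/6.
At 1/6: a pole of order 2; residue 0.


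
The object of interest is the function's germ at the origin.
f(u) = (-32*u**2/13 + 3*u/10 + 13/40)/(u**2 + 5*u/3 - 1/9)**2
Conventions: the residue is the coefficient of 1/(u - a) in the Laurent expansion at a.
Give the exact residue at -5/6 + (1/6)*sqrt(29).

The residue is -(4893/218660)*sqrt(29).

The factor u**2 + 5*u/3 - 1/9 splits as (u - a)(u - a') with a = -5/6 + (1/6)*sqrt(29), a' = -5/6 - (1/6)*sqrt(29). At the order-2 pole a set g(u) = (u - a)^2*f(u) = [-32*u**2/13 + 3*u/10 + 13/40] / (u - a')^2.
Order-2 pole: residue = g'(a); g'(-5/6 + (1/6)*sqrt(29)) = -(4893/218660)*sqrt(29), so the residue is -(4893/218660)*sqrt(29).


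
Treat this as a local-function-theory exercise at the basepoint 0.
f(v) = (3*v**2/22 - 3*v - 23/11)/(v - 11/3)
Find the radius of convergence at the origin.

Denominator factor (v - 11/3): pole of order 1 at 11/3, modulus 11/3.
The radius of convergence is the smallest modulus among the singular points: 11/3.

The radius of convergence is 11/3.


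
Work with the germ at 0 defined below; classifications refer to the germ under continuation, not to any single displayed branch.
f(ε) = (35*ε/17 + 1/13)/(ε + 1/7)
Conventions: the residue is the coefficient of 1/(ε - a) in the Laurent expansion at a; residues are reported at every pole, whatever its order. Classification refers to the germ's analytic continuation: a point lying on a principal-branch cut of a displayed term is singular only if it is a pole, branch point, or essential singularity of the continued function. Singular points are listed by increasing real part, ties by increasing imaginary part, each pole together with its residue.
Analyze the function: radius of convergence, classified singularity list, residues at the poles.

Denominator factor (ε + 1/7): pole of order 1 at -1/7, modulus 1/7.
The radius of convergence is the smallest modulus among the singular points: 1/7.
At the order-1 pole -1/7 set g(ε) = (ε - (-1/7))*f(ε) = 35*ε/17 + 1/13.
Simple pole: residue = g(a) at a = -1/7, which is -48/221.

Radius of convergence at 0: 1/7.
At -1/7: a pole of order 1; residue -48/221.
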